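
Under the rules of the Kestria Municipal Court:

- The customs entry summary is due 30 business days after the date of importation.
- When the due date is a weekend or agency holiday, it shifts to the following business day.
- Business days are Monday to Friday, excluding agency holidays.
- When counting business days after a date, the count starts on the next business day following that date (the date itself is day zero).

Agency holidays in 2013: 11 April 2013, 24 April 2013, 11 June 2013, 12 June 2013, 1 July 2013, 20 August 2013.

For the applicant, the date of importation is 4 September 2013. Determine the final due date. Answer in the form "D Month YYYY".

16 October 2013

30 business days after 4 September 2013, excluding weekends and holidays, is 16 October 2013.
16 October 2013 is a Wednesday and not a listed holiday, so it stands.
The final due date is 16 October 2013.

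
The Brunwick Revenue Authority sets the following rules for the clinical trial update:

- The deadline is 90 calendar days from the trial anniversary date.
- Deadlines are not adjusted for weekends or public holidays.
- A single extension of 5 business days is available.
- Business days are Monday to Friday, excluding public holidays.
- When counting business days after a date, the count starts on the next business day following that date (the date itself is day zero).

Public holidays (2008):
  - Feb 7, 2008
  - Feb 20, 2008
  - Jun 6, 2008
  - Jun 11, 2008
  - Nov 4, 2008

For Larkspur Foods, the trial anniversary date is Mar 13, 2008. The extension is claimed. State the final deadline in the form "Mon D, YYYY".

Jun 18, 2008

Adding 90 calendar days to Mar 13, 2008 gives Jun 11, 2008.
No adjustment is made for weekends or holidays, so Jun 11, 2008 stands.
The 5-business-day extension runs from Jun 11, 2008 to Jun 18, 2008.
Jun 18, 2008 is a Wednesday; no weekend or holiday adjustment applies.
Deadline: Jun 18, 2008.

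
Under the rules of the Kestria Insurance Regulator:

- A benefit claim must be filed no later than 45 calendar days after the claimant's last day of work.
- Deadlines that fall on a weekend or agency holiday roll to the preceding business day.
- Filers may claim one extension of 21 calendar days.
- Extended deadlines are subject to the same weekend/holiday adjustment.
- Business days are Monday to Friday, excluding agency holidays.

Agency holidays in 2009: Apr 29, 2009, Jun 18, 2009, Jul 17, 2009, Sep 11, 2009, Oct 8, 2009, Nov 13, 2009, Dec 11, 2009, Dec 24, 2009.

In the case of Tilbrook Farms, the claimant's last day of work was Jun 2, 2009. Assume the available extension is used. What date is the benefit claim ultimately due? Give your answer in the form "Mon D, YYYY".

From Jun 2, 2009, 45 calendar days later is Jul 17, 2009.
Because Jul 17, 2009 is a listed holiday, the deadline becomes Jul 16, 2009 (Thursday).
With the 21-day extension, Jul 16, 2009 becomes Aug 6, 2009.
Since Aug 6, 2009 is a Thursday and not a holiday, the date is unchanged.
Final deadline: Aug 6, 2009.

Aug 6, 2009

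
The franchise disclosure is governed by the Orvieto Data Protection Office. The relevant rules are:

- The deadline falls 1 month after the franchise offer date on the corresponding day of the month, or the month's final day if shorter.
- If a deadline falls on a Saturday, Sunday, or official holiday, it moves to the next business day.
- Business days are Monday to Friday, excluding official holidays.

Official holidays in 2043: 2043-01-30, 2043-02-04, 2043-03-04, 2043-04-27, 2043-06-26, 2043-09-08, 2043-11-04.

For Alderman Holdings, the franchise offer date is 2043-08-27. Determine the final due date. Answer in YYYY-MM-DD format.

2043-09-28

Moving 1 month forward from 2043-08-27 on the corresponding day gives 2043-09-27.
2043-09-27 falls on a Sunday. Rolling to the next business day gives 2043-09-28, a Monday.
So the filing is due 2043-09-28.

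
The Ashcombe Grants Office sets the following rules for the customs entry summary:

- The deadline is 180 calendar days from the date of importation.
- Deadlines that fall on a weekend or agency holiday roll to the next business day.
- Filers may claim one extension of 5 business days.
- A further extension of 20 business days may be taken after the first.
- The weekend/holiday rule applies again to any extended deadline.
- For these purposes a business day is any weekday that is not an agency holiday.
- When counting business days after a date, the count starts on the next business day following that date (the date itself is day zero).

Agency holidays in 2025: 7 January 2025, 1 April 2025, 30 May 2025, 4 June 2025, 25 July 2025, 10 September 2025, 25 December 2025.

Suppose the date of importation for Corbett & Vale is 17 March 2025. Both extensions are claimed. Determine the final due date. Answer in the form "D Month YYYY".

20 October 2025

Adding 180 calendar days to 17 March 2025 gives 13 September 2025.
13 September 2025 is a Saturday; the next business day is 15 September 2025 (Monday).
Applying the 5-business-day extension: 5 business days after 15 September 2025 is 22 September 2025.
Since 22 September 2025 is a Monday and not a holiday, the date is unchanged.
Counting 20 further business days from 22 September 2025 reaches 20 October 2025.
Since 20 October 2025 is a Monday and not a holiday, the date is unchanged.
Deadline: 20 October 2025.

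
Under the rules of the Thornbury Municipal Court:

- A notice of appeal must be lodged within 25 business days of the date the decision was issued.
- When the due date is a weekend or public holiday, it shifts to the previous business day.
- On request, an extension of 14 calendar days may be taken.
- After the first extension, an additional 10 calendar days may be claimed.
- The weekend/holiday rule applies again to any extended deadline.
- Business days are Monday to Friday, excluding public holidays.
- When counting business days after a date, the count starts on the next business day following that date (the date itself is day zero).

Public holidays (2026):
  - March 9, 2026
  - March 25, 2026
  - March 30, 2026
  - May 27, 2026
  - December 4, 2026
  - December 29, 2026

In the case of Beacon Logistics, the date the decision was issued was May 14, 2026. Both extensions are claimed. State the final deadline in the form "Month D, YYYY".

July 13, 2026

Starting the day after May 14, 2026 and counting 25 business days lands on June 19, 2026.
June 19, 2026 (Friday) is already a business day.
The 14-calendar-day extension moves the deadline from June 19, 2026 to July 3, 2026.
July 3, 2026 falls on a Friday, which is a business day, so no adjustment is needed.
Add the 10 calendar-day extension to July 3, 2026: July 13, 2026.
July 13, 2026 (Monday) is already a business day.
The final due date is July 13, 2026.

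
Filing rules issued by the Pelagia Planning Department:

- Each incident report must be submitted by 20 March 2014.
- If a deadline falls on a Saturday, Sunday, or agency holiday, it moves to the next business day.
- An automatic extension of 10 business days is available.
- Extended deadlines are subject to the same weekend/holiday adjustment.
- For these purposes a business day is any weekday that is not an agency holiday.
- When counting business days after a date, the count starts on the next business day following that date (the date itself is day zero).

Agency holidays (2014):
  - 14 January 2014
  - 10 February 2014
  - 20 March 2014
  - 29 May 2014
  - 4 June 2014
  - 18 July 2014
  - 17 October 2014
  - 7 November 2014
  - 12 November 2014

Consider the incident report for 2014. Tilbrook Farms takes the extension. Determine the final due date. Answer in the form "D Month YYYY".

4 April 2014

The statutory due date is 20 March 2014.
20 March 2014 is a listed holiday; the next business day is 21 March 2014 (Friday).
The 10-business-day extension runs from 21 March 2014 to 4 April 2014.
4 April 2014 falls on a Friday, which is a business day, so no adjustment is needed.
Deadline: 4 April 2014.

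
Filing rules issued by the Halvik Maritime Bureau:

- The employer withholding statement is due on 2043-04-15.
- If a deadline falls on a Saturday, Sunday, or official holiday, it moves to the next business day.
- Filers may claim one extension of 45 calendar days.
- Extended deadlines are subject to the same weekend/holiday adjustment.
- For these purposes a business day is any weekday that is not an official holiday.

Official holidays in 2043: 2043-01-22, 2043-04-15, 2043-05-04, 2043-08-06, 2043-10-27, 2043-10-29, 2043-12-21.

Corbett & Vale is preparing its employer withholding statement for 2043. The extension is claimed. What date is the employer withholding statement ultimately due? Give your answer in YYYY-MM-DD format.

2043-06-01

The statutory due date is 2043-04-15.
Because 2043-04-15 is a listed holiday, the deadline becomes 2043-04-16 (Thursday).
The 45-calendar-day extension moves the deadline from 2043-04-16 to 2043-05-31.
2043-05-31 is a Sunday, so it moves to the next business day, 2043-06-01 (Monday).
So the filing is due 2043-06-01.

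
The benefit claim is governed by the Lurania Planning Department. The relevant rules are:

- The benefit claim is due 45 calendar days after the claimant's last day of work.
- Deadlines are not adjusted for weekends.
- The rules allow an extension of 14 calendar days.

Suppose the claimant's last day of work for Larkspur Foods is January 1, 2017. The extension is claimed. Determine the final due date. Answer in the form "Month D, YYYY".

Adding 45 calendar days to January 1, 2017 gives February 15, 2017.
February 15, 2017 is a Wednesday; no weekend or holiday adjustment applies.
Applying the 14-calendar-day extension: February 15, 2017 + 14 days = March 1, 2017.
No adjustment is made for weekends or holidays, so March 1, 2017 stands.
So the filing is due March 1, 2017.

March 1, 2017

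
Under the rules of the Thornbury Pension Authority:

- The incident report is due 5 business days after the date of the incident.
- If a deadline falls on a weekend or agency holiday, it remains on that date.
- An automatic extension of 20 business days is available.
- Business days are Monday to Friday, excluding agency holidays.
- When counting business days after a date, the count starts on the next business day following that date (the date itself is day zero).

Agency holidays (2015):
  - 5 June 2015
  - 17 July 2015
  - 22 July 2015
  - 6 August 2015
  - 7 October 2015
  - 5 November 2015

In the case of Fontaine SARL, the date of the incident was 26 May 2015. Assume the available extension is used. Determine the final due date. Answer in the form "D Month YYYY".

1 July 2015

5 business days after 26 May 2015, excluding weekends and holidays, is 2 June 2015.
2 June 2015 falls on a Tuesday. The rules make no weekend/holiday allowance, so it remains 2 June 2015.
Applying the 20-business-day extension: 20 business days after 2 June 2015 is 1 July 2015.
1 July 2015 is a Wednesday; no weekend or holiday adjustment applies.
Final deadline: 1 July 2015.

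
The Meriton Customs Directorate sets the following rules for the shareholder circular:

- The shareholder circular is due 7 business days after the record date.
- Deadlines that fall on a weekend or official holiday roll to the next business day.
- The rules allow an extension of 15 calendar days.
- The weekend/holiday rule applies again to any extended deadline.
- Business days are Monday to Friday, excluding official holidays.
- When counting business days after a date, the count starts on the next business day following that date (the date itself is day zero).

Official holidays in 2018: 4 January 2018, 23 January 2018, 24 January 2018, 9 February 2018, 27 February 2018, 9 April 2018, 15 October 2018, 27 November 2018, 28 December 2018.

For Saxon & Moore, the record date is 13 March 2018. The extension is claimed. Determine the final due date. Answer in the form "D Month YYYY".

Starting the day after 13 March 2018 and counting 7 business days lands on 22 March 2018.
22 March 2018 (Thursday) is already a business day.
The 15-calendar-day extension moves the deadline from 22 March 2018 to 6 April 2018.
6 April 2018 (Friday) is already a business day.
The final due date is 6 April 2018.

6 April 2018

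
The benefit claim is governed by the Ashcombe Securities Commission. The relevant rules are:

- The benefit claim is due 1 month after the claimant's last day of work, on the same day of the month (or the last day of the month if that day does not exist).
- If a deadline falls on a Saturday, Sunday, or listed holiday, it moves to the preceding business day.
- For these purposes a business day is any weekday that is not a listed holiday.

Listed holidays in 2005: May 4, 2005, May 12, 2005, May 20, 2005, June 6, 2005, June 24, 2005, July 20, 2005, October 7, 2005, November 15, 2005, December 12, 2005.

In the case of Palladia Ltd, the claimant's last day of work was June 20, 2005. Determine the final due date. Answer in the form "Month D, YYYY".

1 month after June 20, 2005, on the same day of the month, is July 20, 2005.
July 20, 2005 is a listed holiday; the preceding business day is July 19, 2005 (Tuesday).
Final deadline: July 19, 2005.

July 19, 2005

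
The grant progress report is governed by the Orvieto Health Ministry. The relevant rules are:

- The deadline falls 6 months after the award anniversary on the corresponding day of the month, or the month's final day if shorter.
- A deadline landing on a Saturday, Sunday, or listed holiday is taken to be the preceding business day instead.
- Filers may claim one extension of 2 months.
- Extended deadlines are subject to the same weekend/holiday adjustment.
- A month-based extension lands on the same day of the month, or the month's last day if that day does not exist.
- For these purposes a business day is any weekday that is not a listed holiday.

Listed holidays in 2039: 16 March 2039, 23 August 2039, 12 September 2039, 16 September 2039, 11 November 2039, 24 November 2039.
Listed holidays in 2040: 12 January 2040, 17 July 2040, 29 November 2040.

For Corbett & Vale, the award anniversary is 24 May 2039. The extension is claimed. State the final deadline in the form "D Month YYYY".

Moving 6 months forward from 24 May 2039 on the corresponding day gives 24 November 2039.
24 November 2039 is a listed holiday; the preceding business day is 23 November 2039 (Wednesday).
Applying the 2 months extension: 2 months after 23 November 2039 is 23 January 2040.
Since 23 January 2040 is a Monday and not a holiday, the date is unchanged.
Final deadline: 23 January 2040.

23 January 2040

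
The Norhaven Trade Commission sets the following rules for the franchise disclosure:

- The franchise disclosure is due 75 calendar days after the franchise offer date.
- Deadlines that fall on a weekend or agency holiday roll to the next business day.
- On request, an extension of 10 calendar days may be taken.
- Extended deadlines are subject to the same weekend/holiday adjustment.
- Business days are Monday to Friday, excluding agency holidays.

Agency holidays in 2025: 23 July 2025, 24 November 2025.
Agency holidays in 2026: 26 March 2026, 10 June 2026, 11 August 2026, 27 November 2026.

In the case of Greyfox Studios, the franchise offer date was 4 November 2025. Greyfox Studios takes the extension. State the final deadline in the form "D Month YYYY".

29 January 2026

Trigger date 4 November 2025 + 75 calendar days = 18 January 2026.
Because 18 January 2026 is a Sunday, the deadline becomes 19 January 2026 (Monday).
Applying the 10-calendar-day extension: 19 January 2026 + 10 days = 29 January 2026.
29 January 2026 (Thursday) is already a business day.
So the filing is due 29 January 2026.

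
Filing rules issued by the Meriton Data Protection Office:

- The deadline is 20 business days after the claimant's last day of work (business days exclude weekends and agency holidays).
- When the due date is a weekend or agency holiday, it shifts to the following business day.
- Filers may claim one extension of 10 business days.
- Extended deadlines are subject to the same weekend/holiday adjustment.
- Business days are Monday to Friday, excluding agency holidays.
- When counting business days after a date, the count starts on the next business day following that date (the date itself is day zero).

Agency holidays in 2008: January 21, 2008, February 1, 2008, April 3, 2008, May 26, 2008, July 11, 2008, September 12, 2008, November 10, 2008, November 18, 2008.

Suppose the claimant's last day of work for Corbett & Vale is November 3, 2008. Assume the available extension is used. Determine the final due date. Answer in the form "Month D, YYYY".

December 17, 2008

20 business days after November 3, 2008, excluding weekends and holidays, is December 3, 2008.
Since December 3, 2008 is a Wednesday and not a holiday, the date is unchanged.
Counting 10 further business days from December 3, 2008 reaches December 17, 2008.
December 17, 2008 is a Wednesday and not a listed holiday, so it stands.
Final deadline: December 17, 2008.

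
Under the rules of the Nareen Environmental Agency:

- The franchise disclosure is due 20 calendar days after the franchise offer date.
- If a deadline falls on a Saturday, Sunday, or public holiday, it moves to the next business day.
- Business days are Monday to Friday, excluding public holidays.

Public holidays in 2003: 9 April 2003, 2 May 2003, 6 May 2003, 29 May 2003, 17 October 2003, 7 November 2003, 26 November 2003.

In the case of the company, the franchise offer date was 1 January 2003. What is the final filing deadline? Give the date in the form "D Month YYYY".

Adding 20 calendar days to 1 January 2003 gives 21 January 2003.
21 January 2003 falls on a Tuesday, which is a business day, so no adjustment is needed.
So the filing is due 21 January 2003.

21 January 2003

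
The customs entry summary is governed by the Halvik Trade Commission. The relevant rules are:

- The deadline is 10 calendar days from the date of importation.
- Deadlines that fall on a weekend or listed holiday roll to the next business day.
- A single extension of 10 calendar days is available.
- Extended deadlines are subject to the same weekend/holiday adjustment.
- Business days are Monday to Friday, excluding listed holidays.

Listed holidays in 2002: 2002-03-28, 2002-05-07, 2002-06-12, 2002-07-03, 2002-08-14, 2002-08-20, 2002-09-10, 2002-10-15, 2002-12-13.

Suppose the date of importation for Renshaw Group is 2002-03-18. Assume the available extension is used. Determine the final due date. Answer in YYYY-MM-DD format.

10 calendar days after 2002-03-18 is 2002-03-28.
2002-03-28 is a listed holiday, so it moves to the next business day, 2002-03-29 (Friday).
The 10-calendar-day extension moves the deadline from 2002-03-29 to 2002-04-08.
2002-04-08 is a Monday and not a listed holiday, so it stands.
The final due date is 2002-04-08.

2002-04-08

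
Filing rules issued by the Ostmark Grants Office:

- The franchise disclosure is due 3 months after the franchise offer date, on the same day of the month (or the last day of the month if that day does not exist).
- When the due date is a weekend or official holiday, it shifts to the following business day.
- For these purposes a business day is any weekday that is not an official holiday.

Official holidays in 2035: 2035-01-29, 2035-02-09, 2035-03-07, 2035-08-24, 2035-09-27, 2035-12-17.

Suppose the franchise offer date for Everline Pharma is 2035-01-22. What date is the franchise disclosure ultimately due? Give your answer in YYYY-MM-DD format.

2035-04-23

3 months after 2035-01-22, on the same day of the month, is 2035-04-22.
2035-04-22 falls on a Sunday. Rolling to the next business day gives 2035-04-23, a Monday.
The final due date is 2035-04-23.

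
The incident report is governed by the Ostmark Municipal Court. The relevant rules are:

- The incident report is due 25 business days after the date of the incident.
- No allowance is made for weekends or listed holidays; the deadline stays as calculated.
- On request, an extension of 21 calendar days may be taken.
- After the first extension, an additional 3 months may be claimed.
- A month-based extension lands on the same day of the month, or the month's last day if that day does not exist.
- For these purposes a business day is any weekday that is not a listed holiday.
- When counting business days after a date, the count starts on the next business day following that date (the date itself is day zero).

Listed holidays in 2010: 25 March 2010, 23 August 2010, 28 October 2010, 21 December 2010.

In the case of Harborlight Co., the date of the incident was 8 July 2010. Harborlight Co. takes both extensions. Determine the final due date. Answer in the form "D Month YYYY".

Starting the day after 8 July 2010 and counting 25 business days lands on 12 August 2010.
12 August 2010 is a Thursday; no weekend or holiday adjustment applies.
The 21-calendar-day extension moves the deadline from 12 August 2010 to 2 September 2010.
2 September 2010 is a Thursday; no weekend or holiday adjustment applies.
The 3 months extension carries 2 September 2010 to 2 December 2010.
No adjustment is made for weekends or holidays, so 2 December 2010 stands.
Deadline: 2 December 2010.

2 December 2010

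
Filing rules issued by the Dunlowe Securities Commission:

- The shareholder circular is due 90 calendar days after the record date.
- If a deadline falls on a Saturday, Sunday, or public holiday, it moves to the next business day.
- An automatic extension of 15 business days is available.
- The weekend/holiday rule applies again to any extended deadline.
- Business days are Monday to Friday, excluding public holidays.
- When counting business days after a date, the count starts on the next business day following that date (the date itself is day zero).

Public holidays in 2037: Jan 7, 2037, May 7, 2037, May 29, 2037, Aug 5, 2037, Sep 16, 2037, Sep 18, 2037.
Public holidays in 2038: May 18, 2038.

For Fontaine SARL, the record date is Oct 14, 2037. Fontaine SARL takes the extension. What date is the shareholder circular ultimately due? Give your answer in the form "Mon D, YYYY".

Trigger date Oct 14, 2037 + 90 calendar days = Jan 12, 2038.
Jan 12, 2038 falls on a Tuesday, which is a business day, so no adjustment is needed.
Counting 15 further business days from Jan 12, 2038 reaches Feb 2, 2038.
Feb 2, 2038 (Tuesday) is already a business day.
The final due date is Feb 2, 2038.

Feb 2, 2038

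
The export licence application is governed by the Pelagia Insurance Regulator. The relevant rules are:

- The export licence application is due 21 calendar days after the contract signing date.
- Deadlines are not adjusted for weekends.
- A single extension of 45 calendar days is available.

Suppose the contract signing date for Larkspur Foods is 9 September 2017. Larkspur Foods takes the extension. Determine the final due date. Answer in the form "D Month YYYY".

Adding 21 calendar days to 9 September 2017 gives 30 September 2017.
30 September 2017 is a Saturday; no weekend or holiday adjustment applies.
Applying the 45-calendar-day extension: 30 September 2017 + 45 days = 14 November 2017.
14 November 2017 is a Tuesday; no weekend or holiday adjustment applies.
The final due date is 14 November 2017.

14 November 2017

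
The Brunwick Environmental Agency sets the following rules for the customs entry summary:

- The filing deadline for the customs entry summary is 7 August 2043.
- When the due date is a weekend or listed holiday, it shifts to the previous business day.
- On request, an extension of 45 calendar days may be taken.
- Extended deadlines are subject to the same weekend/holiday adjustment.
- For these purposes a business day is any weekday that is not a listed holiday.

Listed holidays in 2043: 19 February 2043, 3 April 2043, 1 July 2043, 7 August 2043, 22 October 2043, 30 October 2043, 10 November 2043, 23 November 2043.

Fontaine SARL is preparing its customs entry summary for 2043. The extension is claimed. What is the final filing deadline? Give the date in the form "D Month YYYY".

18 September 2043

The stated deadline is 7 August 2043.
Because 7 August 2043 is a listed holiday, the deadline becomes 6 August 2043 (Thursday).
With the 45-day extension, 6 August 2043 becomes 20 September 2043.
Because 20 September 2043 is a Sunday, the deadline becomes 18 September 2043 (Friday).
Final deadline: 18 September 2043.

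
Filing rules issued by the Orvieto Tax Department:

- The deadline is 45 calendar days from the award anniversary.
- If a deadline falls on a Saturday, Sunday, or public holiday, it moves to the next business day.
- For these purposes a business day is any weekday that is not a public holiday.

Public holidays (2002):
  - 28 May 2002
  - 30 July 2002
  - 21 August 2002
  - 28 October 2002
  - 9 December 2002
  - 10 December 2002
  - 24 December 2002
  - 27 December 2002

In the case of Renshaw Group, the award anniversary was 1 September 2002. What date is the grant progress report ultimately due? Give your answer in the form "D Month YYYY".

16 October 2002

Trigger date 1 September 2002 + 45 calendar days = 16 October 2002.
16 October 2002 is a Wednesday and not a listed holiday, so it stands.
Final deadline: 16 October 2002.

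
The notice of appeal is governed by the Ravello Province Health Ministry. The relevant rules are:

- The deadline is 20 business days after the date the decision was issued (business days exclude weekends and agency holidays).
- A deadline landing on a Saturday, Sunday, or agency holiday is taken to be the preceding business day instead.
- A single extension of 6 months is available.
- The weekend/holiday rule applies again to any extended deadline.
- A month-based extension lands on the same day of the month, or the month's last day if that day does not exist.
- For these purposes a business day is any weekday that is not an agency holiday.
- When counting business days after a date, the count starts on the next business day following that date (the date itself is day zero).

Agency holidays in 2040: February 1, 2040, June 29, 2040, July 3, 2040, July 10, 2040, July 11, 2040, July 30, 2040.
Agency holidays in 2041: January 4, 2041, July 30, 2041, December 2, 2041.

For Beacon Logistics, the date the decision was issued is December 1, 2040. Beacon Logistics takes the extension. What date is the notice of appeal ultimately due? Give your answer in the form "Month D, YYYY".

20 business days after December 1, 2040, excluding weekends and holidays, is December 28, 2040.
December 28, 2040 is a Friday and not a listed holiday, so it stands.
Add 6 months to December 28, 2040: June 28, 2041.
Since June 28, 2041 is a Friday and not a holiday, the date is unchanged.
Deadline: June 28, 2041.

June 28, 2041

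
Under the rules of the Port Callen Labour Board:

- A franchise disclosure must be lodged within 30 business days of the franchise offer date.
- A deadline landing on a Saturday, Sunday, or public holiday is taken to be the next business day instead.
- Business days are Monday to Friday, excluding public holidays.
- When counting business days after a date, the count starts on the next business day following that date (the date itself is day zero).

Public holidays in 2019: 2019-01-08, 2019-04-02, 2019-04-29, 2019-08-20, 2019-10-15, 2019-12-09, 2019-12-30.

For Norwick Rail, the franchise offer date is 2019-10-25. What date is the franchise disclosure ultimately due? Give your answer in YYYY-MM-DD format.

2019-12-06

Counting 30 business days after 2019-10-25 (skipping weekends and listed holidays) reaches 2019-12-06.
2019-12-06 (Friday) is already a business day.
Final deadline: 2019-12-06.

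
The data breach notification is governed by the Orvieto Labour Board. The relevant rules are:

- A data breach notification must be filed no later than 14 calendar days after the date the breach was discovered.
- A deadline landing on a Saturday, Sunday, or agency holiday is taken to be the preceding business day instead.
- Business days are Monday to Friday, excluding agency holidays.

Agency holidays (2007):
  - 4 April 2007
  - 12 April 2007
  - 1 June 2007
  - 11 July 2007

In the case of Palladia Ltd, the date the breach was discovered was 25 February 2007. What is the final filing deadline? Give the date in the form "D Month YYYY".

9 March 2007

Adding 14 calendar days to 25 February 2007 gives 11 March 2007.
Because 11 March 2007 is a Sunday, the deadline becomes 9 March 2007 (Friday).
The final due date is 9 March 2007.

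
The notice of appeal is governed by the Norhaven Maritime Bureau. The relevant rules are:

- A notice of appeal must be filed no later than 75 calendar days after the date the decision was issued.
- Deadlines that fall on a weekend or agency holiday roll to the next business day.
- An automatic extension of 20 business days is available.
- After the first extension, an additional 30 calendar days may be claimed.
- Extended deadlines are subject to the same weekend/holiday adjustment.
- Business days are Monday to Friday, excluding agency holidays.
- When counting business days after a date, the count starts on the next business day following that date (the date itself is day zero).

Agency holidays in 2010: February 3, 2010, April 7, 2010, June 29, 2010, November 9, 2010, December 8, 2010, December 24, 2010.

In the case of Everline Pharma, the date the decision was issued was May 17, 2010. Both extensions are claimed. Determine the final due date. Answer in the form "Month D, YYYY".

From May 17, 2010, 75 calendar days later is July 31, 2010.
Because July 31, 2010 is a Saturday, the deadline becomes August 2, 2010 (Monday).
Counting 20 further business days from August 2, 2010 reaches August 30, 2010.
August 30, 2010 falls on a Monday, which is a business day, so no adjustment is needed.
The 30-calendar-day extension moves the deadline from August 30, 2010 to September 29, 2010.
September 29, 2010 (Wednesday) is already a business day.
Deadline: September 29, 2010.

September 29, 2010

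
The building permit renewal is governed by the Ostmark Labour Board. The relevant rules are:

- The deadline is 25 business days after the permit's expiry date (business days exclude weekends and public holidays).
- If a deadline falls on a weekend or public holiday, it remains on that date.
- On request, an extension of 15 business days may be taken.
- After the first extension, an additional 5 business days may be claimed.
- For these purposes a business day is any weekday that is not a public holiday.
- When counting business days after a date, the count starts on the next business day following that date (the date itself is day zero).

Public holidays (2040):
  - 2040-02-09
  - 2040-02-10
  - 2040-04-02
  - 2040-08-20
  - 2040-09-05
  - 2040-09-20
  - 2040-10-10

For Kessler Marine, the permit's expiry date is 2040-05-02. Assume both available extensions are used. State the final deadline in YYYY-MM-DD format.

2040-07-04

Counting 25 business days after 2040-05-02 (skipping weekends and listed holidays) reaches 2040-06-06.
2040-06-06 falls on a Wednesday. The rules make no weekend/holiday allowance, so it remains 2040-06-06.
The 15-business-day extension runs from 2040-06-06 to 2040-06-27.
2040-06-27 is a Wednesday; no weekend or holiday adjustment applies.
Applying the 5-business-day extension: 5 business days after 2040-06-27 is 2040-07-04.
No adjustment is made for weekends or holidays, so 2040-07-04 stands.
Final deadline: 2040-07-04.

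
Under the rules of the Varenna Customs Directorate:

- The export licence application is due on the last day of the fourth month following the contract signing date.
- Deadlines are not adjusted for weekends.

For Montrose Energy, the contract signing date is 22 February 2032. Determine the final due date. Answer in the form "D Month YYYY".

4 months after 22 February 2032 is June 2032; that month ends on 30 June 2032.
30 June 2032 is a Wednesday; no weekend or holiday adjustment applies.
Deadline: 30 June 2032.

30 June 2032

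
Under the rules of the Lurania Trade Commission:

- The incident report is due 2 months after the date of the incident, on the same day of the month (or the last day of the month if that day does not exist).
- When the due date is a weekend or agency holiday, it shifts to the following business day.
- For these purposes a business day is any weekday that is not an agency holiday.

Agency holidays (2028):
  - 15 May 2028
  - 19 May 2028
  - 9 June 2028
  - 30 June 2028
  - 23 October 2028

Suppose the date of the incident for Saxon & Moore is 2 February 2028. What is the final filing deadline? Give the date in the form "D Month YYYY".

2 months from 2 February 2028 is 2 April 2028.
2 April 2028 falls on a Sunday. Rolling to the next business day gives 3 April 2028, a Monday.
Final deadline: 3 April 2028.

3 April 2028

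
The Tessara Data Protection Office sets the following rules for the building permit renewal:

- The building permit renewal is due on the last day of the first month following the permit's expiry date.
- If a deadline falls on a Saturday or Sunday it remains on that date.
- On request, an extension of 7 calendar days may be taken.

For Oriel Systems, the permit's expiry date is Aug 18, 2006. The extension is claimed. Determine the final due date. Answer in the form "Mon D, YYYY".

Oct 7, 2006

The first month after Aug 18, 2006 is September 2006, whose last day is Sep 30, 2006.
No adjustment is made for weekends or holidays, so Sep 30, 2006 stands.
With the 7-day extension, Sep 30, 2006 becomes Oct 7, 2006.
Oct 7, 2006 falls on a Saturday. The rules make no weekend/holiday allowance, so it remains Oct 7, 2006.
So the filing is due Oct 7, 2006.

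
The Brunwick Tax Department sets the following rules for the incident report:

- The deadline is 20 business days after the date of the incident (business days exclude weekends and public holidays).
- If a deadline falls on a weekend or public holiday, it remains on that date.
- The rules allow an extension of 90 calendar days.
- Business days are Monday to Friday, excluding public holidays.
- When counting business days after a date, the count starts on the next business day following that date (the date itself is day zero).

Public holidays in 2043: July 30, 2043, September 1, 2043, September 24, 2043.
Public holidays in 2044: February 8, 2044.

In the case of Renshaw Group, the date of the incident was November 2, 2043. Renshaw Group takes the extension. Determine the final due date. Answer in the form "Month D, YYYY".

February 28, 2044

Starting the day after November 2, 2043 and counting 20 business days lands on November 30, 2043.
November 30, 2043 is a Monday; no weekend or holiday adjustment applies.
Applying the 90-calendar-day extension: November 30, 2043 + 90 days = February 28, 2044.
February 28, 2044 is a Sunday; no weekend or holiday adjustment applies.
So the filing is due February 28, 2044.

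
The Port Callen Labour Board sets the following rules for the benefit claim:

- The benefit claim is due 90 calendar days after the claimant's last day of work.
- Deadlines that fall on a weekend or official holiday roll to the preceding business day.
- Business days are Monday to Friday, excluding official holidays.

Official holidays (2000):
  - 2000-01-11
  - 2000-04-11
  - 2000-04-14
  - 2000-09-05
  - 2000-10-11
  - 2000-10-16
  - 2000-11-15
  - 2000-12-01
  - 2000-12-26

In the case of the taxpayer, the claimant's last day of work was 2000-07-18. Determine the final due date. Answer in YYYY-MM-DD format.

2000-10-13

From 2000-07-18, 90 calendar days later is 2000-10-16.
2000-10-16 is a listed holiday; the preceding business day is 2000-10-13 (Friday).
So the filing is due 2000-10-13.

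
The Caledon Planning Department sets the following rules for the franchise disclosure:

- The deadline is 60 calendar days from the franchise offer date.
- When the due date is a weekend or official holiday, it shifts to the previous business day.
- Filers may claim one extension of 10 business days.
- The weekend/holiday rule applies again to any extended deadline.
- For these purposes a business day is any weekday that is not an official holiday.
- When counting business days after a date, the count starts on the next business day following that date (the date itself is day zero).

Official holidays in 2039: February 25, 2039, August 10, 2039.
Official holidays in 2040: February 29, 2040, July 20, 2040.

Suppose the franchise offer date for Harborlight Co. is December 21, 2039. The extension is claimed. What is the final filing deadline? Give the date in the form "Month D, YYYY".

March 5, 2040

Trigger date December 21, 2039 + 60 calendar days = February 19, 2040.
Because February 19, 2040 is a Sunday, the deadline becomes February 17, 2040 (Friday).
Counting 10 further business days from February 17, 2040 reaches March 5, 2040.
March 5, 2040 (Monday) is already a business day.
So the filing is due March 5, 2040.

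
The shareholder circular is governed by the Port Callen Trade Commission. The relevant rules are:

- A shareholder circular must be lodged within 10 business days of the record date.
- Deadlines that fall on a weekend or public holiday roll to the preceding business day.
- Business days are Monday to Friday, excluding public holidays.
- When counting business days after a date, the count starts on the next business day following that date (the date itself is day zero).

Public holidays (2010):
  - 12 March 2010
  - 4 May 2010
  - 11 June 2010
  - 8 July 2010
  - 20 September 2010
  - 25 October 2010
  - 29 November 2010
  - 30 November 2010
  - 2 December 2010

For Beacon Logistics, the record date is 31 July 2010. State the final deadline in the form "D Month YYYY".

13 August 2010

Counting 10 business days after 31 July 2010 (skipping weekends and listed holidays) reaches 13 August 2010.
13 August 2010 is a Friday and not a listed holiday, so it stands.
Final deadline: 13 August 2010.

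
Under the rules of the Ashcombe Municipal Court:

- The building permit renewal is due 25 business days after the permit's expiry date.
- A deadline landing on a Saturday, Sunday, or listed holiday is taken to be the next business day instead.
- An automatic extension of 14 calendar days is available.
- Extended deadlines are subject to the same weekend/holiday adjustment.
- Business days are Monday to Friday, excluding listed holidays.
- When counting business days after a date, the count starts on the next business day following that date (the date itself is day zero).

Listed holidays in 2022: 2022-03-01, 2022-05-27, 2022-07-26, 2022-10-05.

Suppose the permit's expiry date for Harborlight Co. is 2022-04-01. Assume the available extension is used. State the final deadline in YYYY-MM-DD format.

Counting 25 business days after 2022-04-01 (skipping weekends and listed holidays) reaches 2022-05-06.
2022-05-06 falls on a Friday, which is a business day, so no adjustment is needed.
Applying the 14-calendar-day extension: 2022-05-06 + 14 days = 2022-05-20.
2022-05-20 falls on a Friday, which is a business day, so no adjustment is needed.
So the filing is due 2022-05-20.

2022-05-20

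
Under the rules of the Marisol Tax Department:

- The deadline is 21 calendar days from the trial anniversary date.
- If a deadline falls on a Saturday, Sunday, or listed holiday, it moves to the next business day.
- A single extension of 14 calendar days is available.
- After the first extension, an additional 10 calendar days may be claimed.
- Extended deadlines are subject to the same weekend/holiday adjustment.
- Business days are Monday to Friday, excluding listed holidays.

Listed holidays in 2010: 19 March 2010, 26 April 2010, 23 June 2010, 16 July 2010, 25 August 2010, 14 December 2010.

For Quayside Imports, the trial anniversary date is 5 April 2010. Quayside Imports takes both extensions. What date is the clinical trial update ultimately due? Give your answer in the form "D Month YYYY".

21 May 2010

21 calendar days after 5 April 2010 is 26 April 2010.
26 April 2010 falls on a listed holiday. Rolling to the next business day gives 27 April 2010, a Tuesday.
The 14-calendar-day extension moves the deadline from 27 April 2010 to 11 May 2010.
11 May 2010 (Tuesday) is already a business day.
The 10-calendar-day extension moves the deadline from 11 May 2010 to 21 May 2010.
21 May 2010 (Friday) is already a business day.
Deadline: 21 May 2010.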